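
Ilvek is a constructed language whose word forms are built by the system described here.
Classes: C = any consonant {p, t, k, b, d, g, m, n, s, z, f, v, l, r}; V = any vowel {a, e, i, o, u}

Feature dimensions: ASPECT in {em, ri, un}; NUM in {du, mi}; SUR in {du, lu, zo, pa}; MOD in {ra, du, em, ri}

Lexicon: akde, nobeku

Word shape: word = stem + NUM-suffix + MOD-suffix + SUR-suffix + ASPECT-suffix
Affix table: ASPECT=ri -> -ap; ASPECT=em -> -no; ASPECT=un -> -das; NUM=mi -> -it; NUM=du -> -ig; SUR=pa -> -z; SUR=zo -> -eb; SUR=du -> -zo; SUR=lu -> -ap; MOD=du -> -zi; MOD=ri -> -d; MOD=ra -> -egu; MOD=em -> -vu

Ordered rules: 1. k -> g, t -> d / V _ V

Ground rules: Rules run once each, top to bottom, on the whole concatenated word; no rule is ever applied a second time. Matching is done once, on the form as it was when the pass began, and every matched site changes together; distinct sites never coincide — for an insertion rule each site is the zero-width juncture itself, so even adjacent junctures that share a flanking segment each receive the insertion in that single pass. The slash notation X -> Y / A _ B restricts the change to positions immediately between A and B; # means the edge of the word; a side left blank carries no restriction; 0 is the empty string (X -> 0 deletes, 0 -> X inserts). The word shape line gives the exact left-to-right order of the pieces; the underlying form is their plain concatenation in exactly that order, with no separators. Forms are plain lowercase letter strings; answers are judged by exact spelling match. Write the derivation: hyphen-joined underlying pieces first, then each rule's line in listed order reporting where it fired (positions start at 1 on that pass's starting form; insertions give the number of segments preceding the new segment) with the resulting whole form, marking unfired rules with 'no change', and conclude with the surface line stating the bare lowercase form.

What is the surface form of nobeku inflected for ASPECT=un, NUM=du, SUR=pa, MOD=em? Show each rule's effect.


underlying: nobeku-ig-vu-z-das
1. k -> g, t -> d / V _ V: fires at position(s) 5: nobeguigvuzdas
surface: nobeguigvuzdas


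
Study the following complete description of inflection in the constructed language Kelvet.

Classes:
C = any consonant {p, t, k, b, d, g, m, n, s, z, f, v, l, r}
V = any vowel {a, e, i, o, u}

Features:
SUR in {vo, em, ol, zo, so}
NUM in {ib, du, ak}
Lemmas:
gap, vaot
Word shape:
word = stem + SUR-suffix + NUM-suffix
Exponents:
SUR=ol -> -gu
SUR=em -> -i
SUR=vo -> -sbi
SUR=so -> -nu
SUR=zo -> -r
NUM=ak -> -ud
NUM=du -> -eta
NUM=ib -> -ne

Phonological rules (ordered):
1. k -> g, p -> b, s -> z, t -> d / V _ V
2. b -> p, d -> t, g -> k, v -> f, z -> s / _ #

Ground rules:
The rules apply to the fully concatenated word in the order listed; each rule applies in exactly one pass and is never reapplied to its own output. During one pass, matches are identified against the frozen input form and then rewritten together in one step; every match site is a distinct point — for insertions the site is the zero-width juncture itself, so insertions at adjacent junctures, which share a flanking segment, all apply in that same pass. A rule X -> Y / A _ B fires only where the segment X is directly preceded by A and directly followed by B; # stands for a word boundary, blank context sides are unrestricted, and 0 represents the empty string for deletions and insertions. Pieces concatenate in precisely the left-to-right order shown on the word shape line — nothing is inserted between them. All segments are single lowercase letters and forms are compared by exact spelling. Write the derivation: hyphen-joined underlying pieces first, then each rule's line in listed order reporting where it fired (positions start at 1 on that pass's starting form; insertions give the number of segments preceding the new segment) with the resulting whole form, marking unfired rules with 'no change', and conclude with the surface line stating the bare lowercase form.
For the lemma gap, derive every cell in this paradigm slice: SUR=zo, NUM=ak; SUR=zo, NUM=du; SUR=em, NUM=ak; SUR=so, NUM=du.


cell SUR=zo, NUM=ak:
underlying: gap-r-ud
1. k -> g, p -> b, s -> z, t -> d / V _ V: no change
2. b -> p, d -> t, g -> k, v -> f, z -> s / _ #: fires at position(s) 6: gaprut
surface: gaprut

cell SUR=zo, NUM=du:
underlying: gap-r-eta
1. k -> g, p -> b, s -> z, t -> d / V _ V: fires at position(s) 6: gapreda
2. b -> p, d -> t, g -> k, v -> f, z -> s / _ #: no change
surface: gapreda

cell SUR=em, NUM=ak:
underlying: gap-i-ud
1. k -> g, p -> b, s -> z, t -> d / V _ V: fires at position(s) 3: gabiud
2. b -> p, d -> t, g -> k, v -> f, z -> s / _ #: fires at position(s) 6: gabiut
surface: gabiut

cell SUR=so, NUM=du:
underlying: gap-nu-eta
1. k -> g, p -> b, s -> z, t -> d / V _ V: fires at position(s) 7: gapnueda
2. b -> p, d -> t, g -> k, v -> f, z -> s / _ #: no change
surface: gapnueda


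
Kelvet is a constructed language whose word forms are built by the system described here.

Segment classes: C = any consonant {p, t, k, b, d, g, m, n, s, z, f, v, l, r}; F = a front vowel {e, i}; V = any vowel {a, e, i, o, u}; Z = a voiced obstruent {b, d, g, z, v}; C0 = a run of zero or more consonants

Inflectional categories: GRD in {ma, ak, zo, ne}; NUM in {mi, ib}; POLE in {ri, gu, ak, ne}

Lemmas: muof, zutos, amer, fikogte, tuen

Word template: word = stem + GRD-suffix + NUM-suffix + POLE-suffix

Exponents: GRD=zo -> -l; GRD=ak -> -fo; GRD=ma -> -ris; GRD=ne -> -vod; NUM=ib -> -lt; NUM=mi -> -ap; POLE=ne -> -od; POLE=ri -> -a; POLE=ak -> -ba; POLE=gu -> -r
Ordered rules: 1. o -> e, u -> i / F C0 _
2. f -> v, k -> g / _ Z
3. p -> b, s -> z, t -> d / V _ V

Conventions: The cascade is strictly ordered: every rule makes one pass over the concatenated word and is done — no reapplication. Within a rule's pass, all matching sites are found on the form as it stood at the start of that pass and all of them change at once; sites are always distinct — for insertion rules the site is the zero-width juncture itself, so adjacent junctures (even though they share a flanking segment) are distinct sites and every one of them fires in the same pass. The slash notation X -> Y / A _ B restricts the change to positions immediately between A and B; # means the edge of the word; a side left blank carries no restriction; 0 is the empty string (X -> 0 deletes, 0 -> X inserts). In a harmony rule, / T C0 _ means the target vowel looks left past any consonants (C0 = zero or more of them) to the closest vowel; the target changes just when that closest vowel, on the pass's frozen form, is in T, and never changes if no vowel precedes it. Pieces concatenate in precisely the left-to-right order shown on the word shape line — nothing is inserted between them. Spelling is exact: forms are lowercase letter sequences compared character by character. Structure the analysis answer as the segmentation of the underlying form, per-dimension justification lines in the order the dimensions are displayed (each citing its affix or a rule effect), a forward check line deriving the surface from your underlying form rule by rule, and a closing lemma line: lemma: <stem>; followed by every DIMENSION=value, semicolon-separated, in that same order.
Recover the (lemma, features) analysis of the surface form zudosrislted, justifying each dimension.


underlying: zutos-ris-lt-od
GRD=ma - signalled by the affix -ris
NUM=ib - signalled by the affix -lt
POLE=ne - signalled by the affix -od
check: zutosrisltod -> zutosrislted -> zutosrislted -> zudosrislted
lemma: zutos; GRD=ma; NUM=ib; POLE=ne


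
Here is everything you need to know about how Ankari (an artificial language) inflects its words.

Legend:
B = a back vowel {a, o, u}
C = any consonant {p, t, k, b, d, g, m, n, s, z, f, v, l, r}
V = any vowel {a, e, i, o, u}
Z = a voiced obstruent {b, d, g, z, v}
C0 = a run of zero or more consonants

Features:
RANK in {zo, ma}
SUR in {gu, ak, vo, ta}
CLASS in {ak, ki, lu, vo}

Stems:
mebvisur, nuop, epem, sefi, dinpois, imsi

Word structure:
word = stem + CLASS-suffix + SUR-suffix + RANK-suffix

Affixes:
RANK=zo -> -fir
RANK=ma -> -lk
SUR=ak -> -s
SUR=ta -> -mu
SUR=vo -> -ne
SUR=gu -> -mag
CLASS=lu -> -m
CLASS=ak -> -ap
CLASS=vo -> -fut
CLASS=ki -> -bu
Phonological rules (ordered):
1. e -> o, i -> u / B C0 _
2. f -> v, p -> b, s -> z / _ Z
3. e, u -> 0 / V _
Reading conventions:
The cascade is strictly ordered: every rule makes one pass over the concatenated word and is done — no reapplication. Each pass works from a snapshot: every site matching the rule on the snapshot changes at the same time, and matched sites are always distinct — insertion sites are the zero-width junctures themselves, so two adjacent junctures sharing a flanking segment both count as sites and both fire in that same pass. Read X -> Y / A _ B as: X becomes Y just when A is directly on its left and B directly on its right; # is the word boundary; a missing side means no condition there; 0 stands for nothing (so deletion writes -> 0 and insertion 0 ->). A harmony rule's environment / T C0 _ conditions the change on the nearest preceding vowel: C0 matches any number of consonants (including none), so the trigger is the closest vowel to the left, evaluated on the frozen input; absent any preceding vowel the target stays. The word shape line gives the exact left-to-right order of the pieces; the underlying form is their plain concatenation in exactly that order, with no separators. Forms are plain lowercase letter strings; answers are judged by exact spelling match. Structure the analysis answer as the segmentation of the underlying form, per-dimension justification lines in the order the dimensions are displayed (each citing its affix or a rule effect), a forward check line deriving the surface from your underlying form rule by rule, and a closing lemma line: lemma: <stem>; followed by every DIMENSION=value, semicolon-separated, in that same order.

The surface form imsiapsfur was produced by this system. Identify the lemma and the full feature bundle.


underlying: imsi-ap-s-fir
RANK=zo - signalled by the affix -fir
SUR=ak - signalled by the affix -s
CLASS=ak - signalled by the affix -ap
check: imsiapsfir -> imsiapsfur -> imsiapsfur -> imsiapsfur
lemma: imsi; RANK=zo; SUR=ak; CLASS=ak


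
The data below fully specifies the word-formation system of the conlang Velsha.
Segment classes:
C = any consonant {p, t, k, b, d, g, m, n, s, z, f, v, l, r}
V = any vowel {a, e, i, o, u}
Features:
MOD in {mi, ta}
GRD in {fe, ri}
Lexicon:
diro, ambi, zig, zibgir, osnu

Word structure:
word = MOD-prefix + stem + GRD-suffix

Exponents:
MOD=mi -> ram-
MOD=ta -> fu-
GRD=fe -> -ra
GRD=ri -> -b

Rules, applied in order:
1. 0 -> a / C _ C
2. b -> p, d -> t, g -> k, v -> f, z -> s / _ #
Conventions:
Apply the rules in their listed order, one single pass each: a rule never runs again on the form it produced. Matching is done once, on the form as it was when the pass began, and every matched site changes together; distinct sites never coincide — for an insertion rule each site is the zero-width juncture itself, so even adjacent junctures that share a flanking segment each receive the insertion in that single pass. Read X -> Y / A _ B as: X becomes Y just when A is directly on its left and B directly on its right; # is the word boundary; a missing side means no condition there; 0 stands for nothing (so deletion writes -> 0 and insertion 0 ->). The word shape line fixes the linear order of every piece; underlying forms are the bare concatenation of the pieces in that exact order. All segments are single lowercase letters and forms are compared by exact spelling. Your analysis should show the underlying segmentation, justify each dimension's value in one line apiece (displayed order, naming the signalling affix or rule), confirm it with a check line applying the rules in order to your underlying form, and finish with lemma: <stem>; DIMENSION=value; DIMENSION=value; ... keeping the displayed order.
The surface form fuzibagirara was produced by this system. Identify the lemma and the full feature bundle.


underlying: fu-zibgir-ra
MOD=ta - signalled by the affix fu-
GRD=fe - signalled by the affix -ra
check: fuzibgirra -> fuzibagirara -> fuzibagirara
lemma: zibgir; MOD=ta; GRD=fe


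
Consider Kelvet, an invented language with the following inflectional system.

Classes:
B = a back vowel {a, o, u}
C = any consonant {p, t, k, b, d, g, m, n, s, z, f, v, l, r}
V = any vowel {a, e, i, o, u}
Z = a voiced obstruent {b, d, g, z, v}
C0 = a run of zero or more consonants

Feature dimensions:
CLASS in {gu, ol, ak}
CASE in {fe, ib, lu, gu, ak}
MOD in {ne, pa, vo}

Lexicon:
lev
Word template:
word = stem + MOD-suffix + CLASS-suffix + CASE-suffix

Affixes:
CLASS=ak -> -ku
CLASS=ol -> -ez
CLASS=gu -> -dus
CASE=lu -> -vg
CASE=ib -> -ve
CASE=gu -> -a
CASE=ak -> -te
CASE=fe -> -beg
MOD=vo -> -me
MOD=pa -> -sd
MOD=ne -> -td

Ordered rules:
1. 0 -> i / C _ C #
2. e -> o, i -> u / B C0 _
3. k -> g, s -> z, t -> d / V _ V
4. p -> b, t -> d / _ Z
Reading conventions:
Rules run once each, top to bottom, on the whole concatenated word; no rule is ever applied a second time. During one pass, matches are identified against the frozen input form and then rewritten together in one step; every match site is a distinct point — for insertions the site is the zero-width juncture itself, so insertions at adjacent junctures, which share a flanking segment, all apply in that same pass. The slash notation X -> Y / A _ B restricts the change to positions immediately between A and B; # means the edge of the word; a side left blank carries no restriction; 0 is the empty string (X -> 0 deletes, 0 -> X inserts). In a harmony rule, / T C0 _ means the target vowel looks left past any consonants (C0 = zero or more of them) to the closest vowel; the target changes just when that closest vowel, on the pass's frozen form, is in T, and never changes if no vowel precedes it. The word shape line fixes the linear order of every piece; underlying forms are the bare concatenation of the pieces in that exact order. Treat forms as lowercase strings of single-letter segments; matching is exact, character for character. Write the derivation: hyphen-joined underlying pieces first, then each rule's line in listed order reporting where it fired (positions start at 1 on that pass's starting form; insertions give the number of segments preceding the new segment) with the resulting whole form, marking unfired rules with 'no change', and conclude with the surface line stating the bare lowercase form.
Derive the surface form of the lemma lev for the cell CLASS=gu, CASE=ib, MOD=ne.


underlying: lev-td-dus-ve
1. 0 -> i / C _ C #: no change
2. e -> o, i -> u / B C0 _: fires at position(s) 10: levtddusvo
3. k -> g, s -> z, t -> d / V _ V: no change
4. p -> b, t -> d / _ Z: fires at position(s) 4: levdddusvo
surface: levdddusvo


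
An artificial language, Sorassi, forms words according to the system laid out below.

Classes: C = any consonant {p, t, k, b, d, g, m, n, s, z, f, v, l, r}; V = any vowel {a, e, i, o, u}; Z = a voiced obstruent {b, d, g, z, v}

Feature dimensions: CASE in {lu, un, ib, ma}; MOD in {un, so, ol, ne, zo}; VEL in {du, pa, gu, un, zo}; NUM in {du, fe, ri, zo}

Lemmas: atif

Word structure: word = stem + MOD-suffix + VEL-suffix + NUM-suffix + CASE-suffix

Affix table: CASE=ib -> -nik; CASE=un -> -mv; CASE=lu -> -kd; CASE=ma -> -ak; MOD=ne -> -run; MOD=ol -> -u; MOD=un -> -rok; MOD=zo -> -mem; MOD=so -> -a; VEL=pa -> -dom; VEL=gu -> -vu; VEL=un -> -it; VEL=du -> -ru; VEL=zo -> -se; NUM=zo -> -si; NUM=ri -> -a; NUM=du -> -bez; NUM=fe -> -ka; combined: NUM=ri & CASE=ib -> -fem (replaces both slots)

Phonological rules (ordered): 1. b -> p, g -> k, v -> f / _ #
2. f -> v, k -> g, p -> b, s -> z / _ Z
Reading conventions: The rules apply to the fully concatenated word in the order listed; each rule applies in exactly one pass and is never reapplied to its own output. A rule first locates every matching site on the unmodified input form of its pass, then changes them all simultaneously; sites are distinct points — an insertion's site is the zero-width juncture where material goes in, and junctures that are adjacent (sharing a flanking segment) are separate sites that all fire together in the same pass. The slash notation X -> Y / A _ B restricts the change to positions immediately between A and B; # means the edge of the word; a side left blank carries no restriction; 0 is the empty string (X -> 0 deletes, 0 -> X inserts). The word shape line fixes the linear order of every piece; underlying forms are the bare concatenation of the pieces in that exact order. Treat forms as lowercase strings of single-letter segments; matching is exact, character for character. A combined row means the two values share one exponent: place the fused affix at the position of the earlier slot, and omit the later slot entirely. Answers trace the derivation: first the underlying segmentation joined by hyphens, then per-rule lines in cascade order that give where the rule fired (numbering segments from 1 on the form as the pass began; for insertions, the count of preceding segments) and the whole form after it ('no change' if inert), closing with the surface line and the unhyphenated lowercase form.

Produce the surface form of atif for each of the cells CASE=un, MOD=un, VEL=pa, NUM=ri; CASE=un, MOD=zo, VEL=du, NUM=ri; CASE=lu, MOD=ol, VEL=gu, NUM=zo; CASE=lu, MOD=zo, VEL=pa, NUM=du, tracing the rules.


cell CASE=un, MOD=un, VEL=pa, NUM=ri:
underlying: atif-rok-dom-a-mv
1. b -> p, g -> k, v -> f / _ #: fires at position(s) 13: atifrokdomamf
2. f -> v, k -> g, p -> b, s -> z / _ Z: fires at position(s) 7: atifrogdomamf
surface: atifrogdomamf

cell CASE=un, MOD=zo, VEL=du, NUM=ri:
underlying: atif-mem-ru-a-mv
1. b -> p, g -> k, v -> f / _ #: fires at position(s) 12: atifmemruamf
2. f -> v, k -> g, p -> b, s -> z / _ Z: no change
surface: atifmemruamf

cell CASE=lu, MOD=ol, VEL=gu, NUM=zo:
underlying: atif-u-vu-si-kd
1. b -> p, g -> k, v -> f / _ #: no change
2. f -> v, k -> g, p -> b, s -> z / _ Z: fires at position(s) 10: atifuvusigd
surface: atifuvusigd

cell CASE=lu, MOD=zo, VEL=pa, NUM=du:
underlying: atif-mem-dom-bez-kd
1. b -> p, g -> k, v -> f / _ #: no change
2. f -> v, k -> g, p -> b, s -> z / _ Z: fires at position(s) 14: atifmemdombezgd
surface: atifmemdombezgd


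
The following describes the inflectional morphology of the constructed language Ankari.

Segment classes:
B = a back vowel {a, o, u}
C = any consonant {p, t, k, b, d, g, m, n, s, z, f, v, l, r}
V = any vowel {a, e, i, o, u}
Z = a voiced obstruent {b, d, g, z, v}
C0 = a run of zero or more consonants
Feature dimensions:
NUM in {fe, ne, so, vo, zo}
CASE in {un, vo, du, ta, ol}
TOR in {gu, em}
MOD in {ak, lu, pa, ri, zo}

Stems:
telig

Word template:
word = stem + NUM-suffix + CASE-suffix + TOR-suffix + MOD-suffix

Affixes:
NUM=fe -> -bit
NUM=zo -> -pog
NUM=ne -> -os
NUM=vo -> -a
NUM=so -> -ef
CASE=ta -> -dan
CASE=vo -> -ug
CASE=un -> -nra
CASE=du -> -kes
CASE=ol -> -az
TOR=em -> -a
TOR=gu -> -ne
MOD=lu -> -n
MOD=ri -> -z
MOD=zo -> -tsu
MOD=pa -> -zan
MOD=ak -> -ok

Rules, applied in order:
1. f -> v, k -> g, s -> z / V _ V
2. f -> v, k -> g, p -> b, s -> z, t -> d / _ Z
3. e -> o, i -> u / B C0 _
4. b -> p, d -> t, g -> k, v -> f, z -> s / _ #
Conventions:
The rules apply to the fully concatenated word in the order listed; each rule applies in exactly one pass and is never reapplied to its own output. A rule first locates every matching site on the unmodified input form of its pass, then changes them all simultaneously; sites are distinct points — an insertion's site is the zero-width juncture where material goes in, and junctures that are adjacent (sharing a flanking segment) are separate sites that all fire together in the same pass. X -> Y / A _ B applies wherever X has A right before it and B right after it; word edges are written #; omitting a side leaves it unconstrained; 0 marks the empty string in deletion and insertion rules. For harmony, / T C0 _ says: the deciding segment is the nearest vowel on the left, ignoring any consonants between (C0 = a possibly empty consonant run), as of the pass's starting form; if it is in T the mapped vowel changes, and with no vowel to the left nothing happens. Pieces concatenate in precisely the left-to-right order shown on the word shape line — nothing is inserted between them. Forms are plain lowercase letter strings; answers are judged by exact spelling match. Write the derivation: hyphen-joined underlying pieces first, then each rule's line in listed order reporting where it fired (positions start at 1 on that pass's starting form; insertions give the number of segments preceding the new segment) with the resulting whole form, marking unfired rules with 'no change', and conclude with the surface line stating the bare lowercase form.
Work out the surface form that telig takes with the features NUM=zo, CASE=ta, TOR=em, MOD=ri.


underlying: telig-pog-dan-a-z
1. f -> v, k -> g, s -> z / V _ V: no change
2. f -> v, k -> g, p -> b, s -> z, t -> d / _ Z: no change
3. e -> o, i -> u / B C0 _: no change
4. b -> p, d -> t, g -> k, v -> f, z -> s / _ #: fires at position(s) 13: teligpogdanas
surface: teligpogdanas


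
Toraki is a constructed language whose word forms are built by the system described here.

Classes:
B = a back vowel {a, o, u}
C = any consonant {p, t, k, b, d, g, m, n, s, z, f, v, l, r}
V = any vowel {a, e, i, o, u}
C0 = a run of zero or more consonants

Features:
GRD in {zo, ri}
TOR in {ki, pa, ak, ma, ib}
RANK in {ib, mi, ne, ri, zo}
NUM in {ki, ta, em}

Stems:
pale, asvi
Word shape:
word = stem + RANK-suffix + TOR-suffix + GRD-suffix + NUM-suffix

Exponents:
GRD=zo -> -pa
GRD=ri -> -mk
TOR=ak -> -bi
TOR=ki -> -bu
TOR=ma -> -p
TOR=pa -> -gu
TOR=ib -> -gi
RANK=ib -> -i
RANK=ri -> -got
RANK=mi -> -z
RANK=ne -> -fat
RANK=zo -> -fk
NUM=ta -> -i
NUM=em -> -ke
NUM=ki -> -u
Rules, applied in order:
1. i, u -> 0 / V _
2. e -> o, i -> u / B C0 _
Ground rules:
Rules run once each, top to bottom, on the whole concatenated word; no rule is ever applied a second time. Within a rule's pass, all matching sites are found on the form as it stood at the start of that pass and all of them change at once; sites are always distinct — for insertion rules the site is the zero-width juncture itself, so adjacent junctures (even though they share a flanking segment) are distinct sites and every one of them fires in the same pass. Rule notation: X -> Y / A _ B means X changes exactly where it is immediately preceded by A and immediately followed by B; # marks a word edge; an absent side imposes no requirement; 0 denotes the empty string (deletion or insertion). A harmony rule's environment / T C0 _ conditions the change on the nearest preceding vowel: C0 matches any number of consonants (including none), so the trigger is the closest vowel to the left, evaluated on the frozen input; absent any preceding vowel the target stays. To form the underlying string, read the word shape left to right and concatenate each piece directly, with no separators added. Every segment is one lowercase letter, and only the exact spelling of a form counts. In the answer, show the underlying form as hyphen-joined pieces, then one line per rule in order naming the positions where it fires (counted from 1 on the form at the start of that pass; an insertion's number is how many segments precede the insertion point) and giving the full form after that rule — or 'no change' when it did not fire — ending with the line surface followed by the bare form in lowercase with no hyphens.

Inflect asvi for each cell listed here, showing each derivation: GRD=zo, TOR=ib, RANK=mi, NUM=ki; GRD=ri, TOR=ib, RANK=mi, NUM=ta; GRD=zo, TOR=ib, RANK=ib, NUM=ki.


cell GRD=zo, TOR=ib, RANK=mi, NUM=ki:
underlying: asvi-z-gi-pa-u
1. i, u -> 0 / V _: fires at position(s) 10: asvizgipa
2. e -> o, i -> u / B C0 _: fires at position(s) 4: asvuzgipa
surface: asvuzgipa

cell GRD=ri, TOR=ib, RANK=mi, NUM=ta:
underlying: asvi-z-gi-mk-i
1. i, u -> 0 / V _: no change
2. e -> o, i -> u / B C0 _: fires at position(s) 4: asvuzgimki
surface: asvuzgimki

cell GRD=zo, TOR=ib, RANK=ib, NUM=ki:
underlying: asvi-i-gi-pa-u
1. i, u -> 0 / V _: fires at position(s) 5, 10: asvigipa
2. e -> o, i -> u / B C0 _: fires at position(s) 4: asvugipa
surface: asvugipa


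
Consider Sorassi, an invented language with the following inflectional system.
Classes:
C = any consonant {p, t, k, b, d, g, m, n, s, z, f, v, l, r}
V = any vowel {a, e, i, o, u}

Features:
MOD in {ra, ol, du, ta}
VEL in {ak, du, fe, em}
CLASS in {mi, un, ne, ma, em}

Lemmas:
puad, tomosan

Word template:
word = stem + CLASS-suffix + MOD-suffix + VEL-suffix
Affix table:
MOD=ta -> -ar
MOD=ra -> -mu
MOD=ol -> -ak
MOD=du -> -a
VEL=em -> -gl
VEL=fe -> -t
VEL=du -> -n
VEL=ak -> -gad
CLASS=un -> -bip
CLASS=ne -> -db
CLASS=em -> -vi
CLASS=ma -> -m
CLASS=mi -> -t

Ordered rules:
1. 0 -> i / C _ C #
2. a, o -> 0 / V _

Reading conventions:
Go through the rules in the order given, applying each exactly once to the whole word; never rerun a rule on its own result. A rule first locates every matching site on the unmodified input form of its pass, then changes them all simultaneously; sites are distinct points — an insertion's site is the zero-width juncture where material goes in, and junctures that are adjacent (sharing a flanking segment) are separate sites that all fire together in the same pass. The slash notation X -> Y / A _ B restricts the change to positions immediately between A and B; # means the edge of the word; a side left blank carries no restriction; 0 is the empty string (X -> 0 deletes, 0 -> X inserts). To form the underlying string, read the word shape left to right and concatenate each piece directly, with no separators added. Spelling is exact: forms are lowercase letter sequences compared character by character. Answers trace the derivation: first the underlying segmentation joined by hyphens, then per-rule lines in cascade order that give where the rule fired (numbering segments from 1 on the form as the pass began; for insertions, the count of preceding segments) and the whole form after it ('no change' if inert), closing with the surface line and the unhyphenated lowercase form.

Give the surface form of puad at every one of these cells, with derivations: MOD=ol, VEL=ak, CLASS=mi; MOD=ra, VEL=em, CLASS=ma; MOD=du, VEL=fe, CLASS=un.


cell MOD=ol, VEL=ak, CLASS=mi:
underlying: puad-t-ak-gad
1. 0 -> i / C _ C #: no change
2. a, o -> 0 / V _: fires at position(s) 3: pudtakgad
surface: pudtakgad

cell MOD=ra, VEL=em, CLASS=ma:
underlying: puad-m-mu-gl
1. 0 -> i / C _ C #: inserts after position(s) 8: puadmmugil
2. a, o -> 0 / V _: fires at position(s) 3: pudmmugil
surface: pudmmugil

cell MOD=du, VEL=fe, CLASS=un:
underlying: puad-bip-a-t
1. 0 -> i / C _ C #: no change
2. a, o -> 0 / V _: fires at position(s) 3: pudbipat
surface: pudbipat


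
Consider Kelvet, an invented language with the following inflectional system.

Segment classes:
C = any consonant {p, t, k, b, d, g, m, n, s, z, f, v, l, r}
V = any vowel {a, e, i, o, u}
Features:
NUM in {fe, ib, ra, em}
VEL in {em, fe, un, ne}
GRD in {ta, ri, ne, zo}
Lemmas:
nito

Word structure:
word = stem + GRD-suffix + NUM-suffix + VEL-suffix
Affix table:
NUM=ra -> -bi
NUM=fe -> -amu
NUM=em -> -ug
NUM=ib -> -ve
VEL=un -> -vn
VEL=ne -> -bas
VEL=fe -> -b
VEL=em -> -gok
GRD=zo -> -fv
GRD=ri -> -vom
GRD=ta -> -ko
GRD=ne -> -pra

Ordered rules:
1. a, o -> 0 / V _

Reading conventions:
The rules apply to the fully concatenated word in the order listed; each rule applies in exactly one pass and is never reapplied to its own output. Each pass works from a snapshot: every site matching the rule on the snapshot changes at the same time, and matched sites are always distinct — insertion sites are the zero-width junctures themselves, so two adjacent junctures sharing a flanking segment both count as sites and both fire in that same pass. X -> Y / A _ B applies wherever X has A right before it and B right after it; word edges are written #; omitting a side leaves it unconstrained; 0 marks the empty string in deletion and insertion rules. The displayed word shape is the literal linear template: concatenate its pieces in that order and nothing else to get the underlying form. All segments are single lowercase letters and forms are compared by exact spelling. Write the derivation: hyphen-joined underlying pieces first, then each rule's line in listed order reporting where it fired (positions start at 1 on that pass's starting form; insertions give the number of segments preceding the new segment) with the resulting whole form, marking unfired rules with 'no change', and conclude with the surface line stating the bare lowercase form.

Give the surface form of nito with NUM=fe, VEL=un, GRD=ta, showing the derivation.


underlying: nito-ko-amu-vn
1. a, o -> 0 / V _: fires at position(s) 7: nitokomuvn
surface: nitokomuvn


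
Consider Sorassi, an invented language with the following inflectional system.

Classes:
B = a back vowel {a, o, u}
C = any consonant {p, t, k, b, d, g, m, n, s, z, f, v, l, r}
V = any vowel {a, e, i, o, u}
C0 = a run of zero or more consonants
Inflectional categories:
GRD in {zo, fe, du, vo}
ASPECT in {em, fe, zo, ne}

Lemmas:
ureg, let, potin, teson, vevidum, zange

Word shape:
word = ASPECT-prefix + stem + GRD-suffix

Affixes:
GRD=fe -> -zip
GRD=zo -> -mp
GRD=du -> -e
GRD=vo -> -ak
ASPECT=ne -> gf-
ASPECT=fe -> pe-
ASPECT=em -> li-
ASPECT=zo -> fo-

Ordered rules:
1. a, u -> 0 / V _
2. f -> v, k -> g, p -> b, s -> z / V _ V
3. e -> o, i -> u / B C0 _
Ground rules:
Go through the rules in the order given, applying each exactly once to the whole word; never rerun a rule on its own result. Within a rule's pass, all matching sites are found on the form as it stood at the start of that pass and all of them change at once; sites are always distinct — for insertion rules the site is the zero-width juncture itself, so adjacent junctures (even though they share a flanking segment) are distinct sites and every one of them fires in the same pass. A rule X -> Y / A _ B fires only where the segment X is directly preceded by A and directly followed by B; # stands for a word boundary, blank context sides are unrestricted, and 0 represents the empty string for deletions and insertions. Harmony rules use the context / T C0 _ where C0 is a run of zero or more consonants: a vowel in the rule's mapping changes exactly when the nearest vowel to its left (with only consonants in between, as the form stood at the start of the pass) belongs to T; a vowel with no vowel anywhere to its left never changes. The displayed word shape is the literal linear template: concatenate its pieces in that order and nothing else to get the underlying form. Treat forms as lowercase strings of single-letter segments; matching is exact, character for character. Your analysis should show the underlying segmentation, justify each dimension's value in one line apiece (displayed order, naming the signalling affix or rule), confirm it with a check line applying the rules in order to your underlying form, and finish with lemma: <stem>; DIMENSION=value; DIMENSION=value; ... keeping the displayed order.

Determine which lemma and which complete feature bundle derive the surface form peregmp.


underlying: pe-ureg-mp
GRD=zo - signalled by the affix -mp
ASPECT=fe - signalled by the affix pe-
check: peuregmp -> peregmp -> peregmp -> peregmp
lemma: ureg; GRD=zo; ASPECT=fe


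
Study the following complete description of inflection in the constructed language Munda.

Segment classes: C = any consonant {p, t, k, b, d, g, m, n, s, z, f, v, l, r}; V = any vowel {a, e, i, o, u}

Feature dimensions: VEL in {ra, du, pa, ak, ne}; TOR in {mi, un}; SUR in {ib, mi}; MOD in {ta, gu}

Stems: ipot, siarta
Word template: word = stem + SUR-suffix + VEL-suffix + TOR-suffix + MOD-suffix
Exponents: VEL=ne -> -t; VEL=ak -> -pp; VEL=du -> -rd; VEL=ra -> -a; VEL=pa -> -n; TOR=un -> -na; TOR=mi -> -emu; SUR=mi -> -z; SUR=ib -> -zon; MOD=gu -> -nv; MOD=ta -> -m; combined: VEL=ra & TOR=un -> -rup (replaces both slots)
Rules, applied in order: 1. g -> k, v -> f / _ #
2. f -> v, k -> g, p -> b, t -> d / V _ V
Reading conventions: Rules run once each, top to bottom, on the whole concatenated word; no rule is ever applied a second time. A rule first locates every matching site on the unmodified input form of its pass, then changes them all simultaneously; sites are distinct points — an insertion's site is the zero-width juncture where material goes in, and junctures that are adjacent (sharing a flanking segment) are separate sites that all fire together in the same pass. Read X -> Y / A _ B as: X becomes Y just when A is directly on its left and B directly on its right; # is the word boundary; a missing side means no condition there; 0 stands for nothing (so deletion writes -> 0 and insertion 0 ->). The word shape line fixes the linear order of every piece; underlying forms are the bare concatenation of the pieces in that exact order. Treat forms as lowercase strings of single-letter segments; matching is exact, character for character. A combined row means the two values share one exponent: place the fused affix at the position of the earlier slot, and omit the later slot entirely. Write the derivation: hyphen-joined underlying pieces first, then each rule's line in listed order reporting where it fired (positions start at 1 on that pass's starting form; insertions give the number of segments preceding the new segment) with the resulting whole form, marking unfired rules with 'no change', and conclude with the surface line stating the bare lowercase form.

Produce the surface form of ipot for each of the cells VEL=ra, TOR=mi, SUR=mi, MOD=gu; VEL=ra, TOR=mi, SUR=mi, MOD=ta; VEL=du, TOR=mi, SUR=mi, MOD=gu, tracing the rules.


cell VEL=ra, TOR=mi, SUR=mi, MOD=gu:
underlying: ipot-z-a-emu-nv
1. g -> k, v -> f / _ #: fires at position(s) 11: ipotzaemunf
2. f -> v, k -> g, p -> b, t -> d / V _ V: fires at position(s) 2: ibotzaemunf
surface: ibotzaemunf

cell VEL=ra, TOR=mi, SUR=mi, MOD=ta:
underlying: ipot-z-a-emu-m
1. g -> k, v -> f / _ #: no change
2. f -> v, k -> g, p -> b, t -> d / V _ V: fires at position(s) 2: ibotzaemum
surface: ibotzaemum

cell VEL=du, TOR=mi, SUR=mi, MOD=gu:
underlying: ipot-z-rd-emu-nv
1. g -> k, v -> f / _ #: fires at position(s) 12: ipotzrdemunf
2. f -> v, k -> g, p -> b, t -> d / V _ V: fires at position(s) 2: ibotzrdemunf
surface: ibotzrdemunf


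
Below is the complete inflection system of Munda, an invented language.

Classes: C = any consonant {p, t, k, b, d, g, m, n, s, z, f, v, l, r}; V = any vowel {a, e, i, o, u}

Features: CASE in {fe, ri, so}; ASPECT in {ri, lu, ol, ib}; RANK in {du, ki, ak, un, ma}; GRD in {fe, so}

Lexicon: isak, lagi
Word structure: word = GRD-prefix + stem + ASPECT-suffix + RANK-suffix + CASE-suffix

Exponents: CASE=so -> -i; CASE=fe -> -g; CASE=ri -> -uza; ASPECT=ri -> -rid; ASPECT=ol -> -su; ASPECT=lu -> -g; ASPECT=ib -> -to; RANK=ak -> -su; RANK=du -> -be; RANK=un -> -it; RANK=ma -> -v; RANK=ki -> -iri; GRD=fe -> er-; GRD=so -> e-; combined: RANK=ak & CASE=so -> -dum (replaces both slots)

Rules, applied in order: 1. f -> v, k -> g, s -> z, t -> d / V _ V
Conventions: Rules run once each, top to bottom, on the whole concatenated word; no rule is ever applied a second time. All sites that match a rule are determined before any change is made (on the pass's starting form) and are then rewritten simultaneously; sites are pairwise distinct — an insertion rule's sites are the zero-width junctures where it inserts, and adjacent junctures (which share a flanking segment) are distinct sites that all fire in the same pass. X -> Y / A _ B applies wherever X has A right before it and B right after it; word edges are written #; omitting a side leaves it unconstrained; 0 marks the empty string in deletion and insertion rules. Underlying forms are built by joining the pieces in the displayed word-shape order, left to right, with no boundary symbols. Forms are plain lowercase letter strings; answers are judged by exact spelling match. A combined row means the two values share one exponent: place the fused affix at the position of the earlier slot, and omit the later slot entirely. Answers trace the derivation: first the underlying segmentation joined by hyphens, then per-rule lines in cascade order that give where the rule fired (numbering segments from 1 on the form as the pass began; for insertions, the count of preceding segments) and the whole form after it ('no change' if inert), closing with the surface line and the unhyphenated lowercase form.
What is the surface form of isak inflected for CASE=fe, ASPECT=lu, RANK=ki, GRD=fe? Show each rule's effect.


underlying: er-isak-g-iri-g
1. f -> v, k -> g, s -> z, t -> d / V _ V: fires at position(s) 4: erizakgirig
surface: erizakgirig


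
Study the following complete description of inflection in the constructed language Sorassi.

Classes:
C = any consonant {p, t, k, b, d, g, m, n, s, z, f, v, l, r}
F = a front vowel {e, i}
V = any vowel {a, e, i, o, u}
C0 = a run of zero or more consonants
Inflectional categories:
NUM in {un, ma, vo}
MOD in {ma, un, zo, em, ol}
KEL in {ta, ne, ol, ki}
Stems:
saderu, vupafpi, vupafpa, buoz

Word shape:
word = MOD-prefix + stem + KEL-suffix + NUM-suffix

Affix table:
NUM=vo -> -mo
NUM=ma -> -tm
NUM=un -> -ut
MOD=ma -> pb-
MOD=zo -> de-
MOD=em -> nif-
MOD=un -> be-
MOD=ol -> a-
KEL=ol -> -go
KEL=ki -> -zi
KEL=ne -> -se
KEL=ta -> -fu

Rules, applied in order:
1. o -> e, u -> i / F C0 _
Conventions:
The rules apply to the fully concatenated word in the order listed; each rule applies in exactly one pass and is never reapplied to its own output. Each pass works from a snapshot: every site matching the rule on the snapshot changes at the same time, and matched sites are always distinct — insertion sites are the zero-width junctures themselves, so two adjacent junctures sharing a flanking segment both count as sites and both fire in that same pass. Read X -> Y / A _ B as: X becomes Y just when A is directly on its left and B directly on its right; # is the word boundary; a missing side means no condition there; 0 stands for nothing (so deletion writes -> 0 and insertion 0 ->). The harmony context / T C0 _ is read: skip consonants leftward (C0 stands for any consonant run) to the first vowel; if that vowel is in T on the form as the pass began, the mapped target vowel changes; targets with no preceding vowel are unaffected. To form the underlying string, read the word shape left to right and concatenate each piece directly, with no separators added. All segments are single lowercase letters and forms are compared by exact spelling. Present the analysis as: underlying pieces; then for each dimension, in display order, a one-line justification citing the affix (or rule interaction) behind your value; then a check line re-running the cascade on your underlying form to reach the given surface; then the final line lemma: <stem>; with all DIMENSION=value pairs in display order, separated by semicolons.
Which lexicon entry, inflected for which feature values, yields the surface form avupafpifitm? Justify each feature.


underlying: a-vupafpi-fu-tm
NUM=ma - signalled by the affix -tm
MOD=ol - signalled by the affix a-
KEL=ta - signalled by the affix -fu
check: avupafpifutm -> avupafpifitm
lemma: vupafpi; NUM=ma; MOD=ol; KEL=ta


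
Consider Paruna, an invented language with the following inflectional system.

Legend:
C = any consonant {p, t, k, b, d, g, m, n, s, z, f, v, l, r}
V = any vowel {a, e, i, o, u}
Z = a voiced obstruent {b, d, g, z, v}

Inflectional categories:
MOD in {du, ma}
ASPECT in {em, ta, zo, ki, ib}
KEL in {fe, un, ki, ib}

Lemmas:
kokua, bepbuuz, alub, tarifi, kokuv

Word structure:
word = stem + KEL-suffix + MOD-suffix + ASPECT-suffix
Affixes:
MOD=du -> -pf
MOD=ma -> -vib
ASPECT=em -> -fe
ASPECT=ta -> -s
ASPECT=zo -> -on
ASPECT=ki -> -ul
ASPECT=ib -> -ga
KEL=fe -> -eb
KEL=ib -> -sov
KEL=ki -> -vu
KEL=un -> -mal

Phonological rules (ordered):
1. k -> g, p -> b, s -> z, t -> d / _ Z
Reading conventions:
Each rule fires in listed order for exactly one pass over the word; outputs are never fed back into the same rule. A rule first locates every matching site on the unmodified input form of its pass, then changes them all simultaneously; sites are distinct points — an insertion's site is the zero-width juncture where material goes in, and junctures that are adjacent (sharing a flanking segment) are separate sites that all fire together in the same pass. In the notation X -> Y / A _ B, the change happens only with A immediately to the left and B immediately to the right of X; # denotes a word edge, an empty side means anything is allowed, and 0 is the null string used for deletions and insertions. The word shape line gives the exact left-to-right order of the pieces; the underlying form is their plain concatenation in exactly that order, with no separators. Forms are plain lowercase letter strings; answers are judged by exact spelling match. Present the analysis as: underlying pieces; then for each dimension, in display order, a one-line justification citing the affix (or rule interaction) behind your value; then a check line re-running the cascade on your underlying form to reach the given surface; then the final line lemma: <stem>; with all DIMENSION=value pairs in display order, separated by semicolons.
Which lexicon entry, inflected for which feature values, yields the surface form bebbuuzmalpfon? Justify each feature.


underlying: bepbuuz-mal-pf-on
MOD=du - signalled by the affix -pf
ASPECT=zo - signalled by the affix -on
KEL=un - signalled by the affix -mal
check: bepbuuzmalpfon -> bebbuuzmalpfon
lemma: bepbuuz; MOD=du; ASPECT=zo; KEL=un
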